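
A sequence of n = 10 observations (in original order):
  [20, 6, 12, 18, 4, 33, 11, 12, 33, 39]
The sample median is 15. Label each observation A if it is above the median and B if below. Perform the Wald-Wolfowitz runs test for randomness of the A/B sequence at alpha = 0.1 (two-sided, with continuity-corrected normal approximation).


Step 1: Compute median = 15; label A = above, B = below.
Labels in order: ABBABABBAA  (n_A = 5, n_B = 5)
Step 2: Count runs R = 7.
Step 3: Under H0 (random ordering), E[R] = 2*n_A*n_B/(n_A+n_B) + 1 = 2*5*5/10 + 1 = 6.0000.
        Var[R] = 2*n_A*n_B*(2*n_A*n_B - n_A - n_B) / ((n_A+n_B)^2 * (n_A+n_B-1)) = 2000/900 = 2.2222.
        SD[R] = 1.4907.
Step 4: Continuity-corrected z = (R - 0.5 - E[R]) / SD[R] = (7 - 0.5 - 6.0000) / 1.4907 = 0.3354.
Step 5: Two-sided p-value via normal approximation = 2*(1 - Phi(|z|)) = 0.737316.
Step 6: alpha = 0.1. fail to reject H0.

R = 7, z = 0.3354, p = 0.737316, fail to reject H0.


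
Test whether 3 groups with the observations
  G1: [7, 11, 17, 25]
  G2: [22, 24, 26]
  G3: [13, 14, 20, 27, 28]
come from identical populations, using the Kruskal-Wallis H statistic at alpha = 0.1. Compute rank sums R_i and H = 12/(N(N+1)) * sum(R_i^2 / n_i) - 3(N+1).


Step 1: Combine all N = 12 observations and assign midranks.
sorted (value, group, rank): (7,G1,1), (11,G1,2), (13,G3,3), (14,G3,4), (17,G1,5), (20,G3,6), (22,G2,7), (24,G2,8), (25,G1,9), (26,G2,10), (27,G3,11), (28,G3,12)
Step 2: Sum ranks within each group.
R_1 = 17 (n_1 = 4)
R_2 = 25 (n_2 = 3)
R_3 = 36 (n_3 = 5)
Step 3: H = 12/(N(N+1)) * sum(R_i^2/n_i) - 3(N+1)
     = 12/(12*13) * (17^2/4 + 25^2/3 + 36^2/5) - 3*13
     = 0.076923 * 539.783 - 39
     = 2.521795.
Step 4: No ties, so H is used without correction.
Step 5: Under H0, H ~ chi^2(2); p-value = 0.283400.
Step 6: alpha = 0.1. fail to reject H0.

H = 2.5218, df = 2, p = 0.283400, fail to reject H0.


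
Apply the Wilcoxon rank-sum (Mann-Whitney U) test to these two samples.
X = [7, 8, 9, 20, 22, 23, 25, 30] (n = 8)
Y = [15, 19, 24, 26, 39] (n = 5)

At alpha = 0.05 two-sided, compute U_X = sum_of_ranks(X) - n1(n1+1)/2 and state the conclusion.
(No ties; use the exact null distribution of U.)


Step 1: Combine and sort all 13 observations; assign midranks.
sorted (value, group): (7,X), (8,X), (9,X), (15,Y), (19,Y), (20,X), (22,X), (23,X), (24,Y), (25,X), (26,Y), (30,X), (39,Y)
ranks: 7->1, 8->2, 9->3, 15->4, 19->5, 20->6, 22->7, 23->8, 24->9, 25->10, 26->11, 30->12, 39->13
Step 2: Rank sum for X: R1 = 1 + 2 + 3 + 6 + 7 + 8 + 10 + 12 = 49.
Step 3: U_X = R1 - n1(n1+1)/2 = 49 - 8*9/2 = 49 - 36 = 13.
       U_Y = n1*n2 - U_X = 40 - 13 = 27.
Step 4: No ties, so the exact null distribution of U (based on enumerating the C(13,8) = 1287 equally likely rank assignments) gives the two-sided p-value.
Step 5: p-value = 0.354312; compare to alpha = 0.05. fail to reject H0.

U_X = 13, p = 0.354312, fail to reject H0 at alpha = 0.05.


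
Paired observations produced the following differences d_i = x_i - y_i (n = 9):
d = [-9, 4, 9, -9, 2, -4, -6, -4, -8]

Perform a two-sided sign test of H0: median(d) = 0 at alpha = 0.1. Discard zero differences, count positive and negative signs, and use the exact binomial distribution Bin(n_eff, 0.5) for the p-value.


Step 1: Discard zero differences. Original n = 9; n_eff = number of nonzero differences = 9.
Nonzero differences (with sign): -9, +4, +9, -9, +2, -4, -6, -4, -8
Step 2: Count signs: positive = 3, negative = 6.
Step 3: Under H0: P(positive) = 0.5, so the number of positives S ~ Bin(9, 0.5).
Step 4: Two-sided exact p-value = sum of Bin(9,0.5) probabilities at or below the observed probability = 0.507812.
Step 5: alpha = 0.1. fail to reject H0.

n_eff = 9, pos = 3, neg = 6, p = 0.507812, fail to reject H0.


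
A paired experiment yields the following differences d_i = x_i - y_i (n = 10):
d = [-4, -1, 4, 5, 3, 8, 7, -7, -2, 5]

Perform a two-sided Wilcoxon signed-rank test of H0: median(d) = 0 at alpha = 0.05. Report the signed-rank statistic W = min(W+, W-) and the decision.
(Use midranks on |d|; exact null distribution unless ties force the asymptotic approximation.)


Step 1: Drop any zero differences (none here) and take |d_i|.
|d| = [4, 1, 4, 5, 3, 8, 7, 7, 2, 5]
Step 2: Midrank |d_i| (ties get averaged ranks).
ranks: |4|->4.5, |1|->1, |4|->4.5, |5|->6.5, |3|->3, |8|->10, |7|->8.5, |7|->8.5, |2|->2, |5|->6.5
Step 3: Attach original signs; sum ranks with positive sign and with negative sign.
W+ = 4.5 + 6.5 + 3 + 10 + 8.5 + 6.5 = 39
W- = 4.5 + 1 + 8.5 + 2 = 16
(Check: W+ + W- = 55 should equal n(n+1)/2 = 55.)
Step 4: Test statistic W = min(W+, W-) = 16.
Step 5: Ties in |d|, so use the tie-corrected normal approximation.
        E[W] = n(n+1)/4 = 10*11/4 = 27.5.
        Tie groups: |d|=4 (t=2), |d|=5 (t=2), |d|=7 (t=2); sum(t^3 - t) = 18.
        Var[W] = n(n+1)(2n+1)/24 - sum(t^3-t)/48 = 2310/24 - 18/48 = 95.875.
        z = (W - E[W]) / sqrt(Var[W]) = (16 - 27.5) / 9.7916 = -1.1745.
        Two-sided p = 2*Phi(z) = 0.240203.
Step 6: alpha = 0.05. fail to reject H0.

W+ = 39, W- = 16, W = min = 16, p = 0.240203, fail to reject H0.


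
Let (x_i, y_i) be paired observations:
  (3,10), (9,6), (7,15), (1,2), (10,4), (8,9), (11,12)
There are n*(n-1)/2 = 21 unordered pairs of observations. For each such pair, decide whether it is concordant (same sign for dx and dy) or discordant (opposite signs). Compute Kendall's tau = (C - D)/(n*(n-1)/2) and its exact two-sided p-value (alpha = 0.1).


Step 1: Enumerate the 21 unordered pairs (i,j) with i<j and classify each by sign(x_j-x_i) * sign(y_j-y_i).
  (1,2):dx=+6,dy=-4->D; (1,3):dx=+4,dy=+5->C; (1,4):dx=-2,dy=-8->C; (1,5):dx=+7,dy=-6->D
  (1,6):dx=+5,dy=-1->D; (1,7):dx=+8,dy=+2->C; (2,3):dx=-2,dy=+9->D; (2,4):dx=-8,dy=-4->C
  (2,5):dx=+1,dy=-2->D; (2,6):dx=-1,dy=+3->D; (2,7):dx=+2,dy=+6->C; (3,4):dx=-6,dy=-13->C
  (3,5):dx=+3,dy=-11->D; (3,6):dx=+1,dy=-6->D; (3,7):dx=+4,dy=-3->D; (4,5):dx=+9,dy=+2->C
  (4,6):dx=+7,dy=+7->C; (4,7):dx=+10,dy=+10->C; (5,6):dx=-2,dy=+5->D; (5,7):dx=+1,dy=+8->C
  (6,7):dx=+3,dy=+3->C
Step 2: C = 11, D = 10, total pairs = 21.
Step 3: tau = (C - D)/(n(n-1)/2) = (11 - 10)/21 = 0.047619.
Step 4: Exact two-sided p-value (enumerate n! = 5040 permutations of y under H0): p = 1.000000.
Step 5: alpha = 0.1. fail to reject H0.

tau_b = 0.0476 (C=11, D=10), p = 1.000000, fail to reject H0.


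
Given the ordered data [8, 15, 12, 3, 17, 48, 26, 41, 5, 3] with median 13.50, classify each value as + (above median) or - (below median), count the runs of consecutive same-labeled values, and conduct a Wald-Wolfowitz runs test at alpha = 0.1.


Step 1: Compute median = 13.50; label A = above, B = below.
Labels in order: BABBAAAABB  (n_A = 5, n_B = 5)
Step 2: Count runs R = 5.
Step 3: Under H0 (random ordering), E[R] = 2*n_A*n_B/(n_A+n_B) + 1 = 2*5*5/10 + 1 = 6.0000.
        Var[R] = 2*n_A*n_B*(2*n_A*n_B - n_A - n_B) / ((n_A+n_B)^2 * (n_A+n_B-1)) = 2000/900 = 2.2222.
        SD[R] = 1.4907.
Step 4: Continuity-corrected z = (R + 0.5 - E[R]) / SD[R] = (5 + 0.5 - 6.0000) / 1.4907 = -0.3354.
Step 5: Two-sided p-value via normal approximation = 2*(1 - Phi(|z|)) = 0.737316.
Step 6: alpha = 0.1. fail to reject H0.

R = 5, z = -0.3354, p = 0.737316, fail to reject H0.


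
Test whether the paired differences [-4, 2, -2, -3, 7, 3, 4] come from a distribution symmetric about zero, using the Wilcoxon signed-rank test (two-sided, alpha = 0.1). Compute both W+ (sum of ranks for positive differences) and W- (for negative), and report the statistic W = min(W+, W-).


Step 1: Drop any zero differences (none here) and take |d_i|.
|d| = [4, 2, 2, 3, 7, 3, 4]
Step 2: Midrank |d_i| (ties get averaged ranks).
ranks: |4|->5.5, |2|->1.5, |2|->1.5, |3|->3.5, |7|->7, |3|->3.5, |4|->5.5
Step 3: Attach original signs; sum ranks with positive sign and with negative sign.
W+ = 1.5 + 7 + 3.5 + 5.5 = 17.5
W- = 5.5 + 1.5 + 3.5 = 10.5
(Check: W+ + W- = 28 should equal n(n+1)/2 = 28.)
Step 4: Test statistic W = min(W+, W-) = 10.5.
Step 5: Ties in |d|, so use the tie-corrected normal approximation.
        E[W] = n(n+1)/4 = 7*8/4 = 14.
        Tie groups: |d|=2 (t=2), |d|=3 (t=2), |d|=4 (t=2); sum(t^3 - t) = 18.
        Var[W] = n(n+1)(2n+1)/24 - sum(t^3-t)/48 = 840/24 - 18/48 = 34.625.
        z = (W - E[W]) / sqrt(Var[W]) = (10.5 - 14) / 5.8843 = -0.5948.
        Two-sided p = 2*Phi(z) = 0.551975.
Step 6: alpha = 0.1. fail to reject H0.

W+ = 17.5, W- = 10.5, W = min = 10.5, p = 0.551975, fail to reject H0.


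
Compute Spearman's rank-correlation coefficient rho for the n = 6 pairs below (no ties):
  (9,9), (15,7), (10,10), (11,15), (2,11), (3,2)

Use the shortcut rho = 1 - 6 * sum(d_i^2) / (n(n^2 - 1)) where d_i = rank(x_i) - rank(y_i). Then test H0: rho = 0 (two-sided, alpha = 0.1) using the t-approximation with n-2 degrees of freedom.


Step 1: Rank x and y separately (midranks; no ties here).
rank(x): 9->3, 15->6, 10->4, 11->5, 2->1, 3->2
rank(y): 9->3, 7->2, 10->4, 15->6, 11->5, 2->1
Step 2: d_i = R_x(i) - R_y(i); compute d_i^2.
  (3-3)^2=0, (6-2)^2=16, (4-4)^2=0, (5-6)^2=1, (1-5)^2=16, (2-1)^2=1
sum(d^2) = 34.
Step 3: rho = 1 - 6*34 / (6*(6^2 - 1)) = 1 - 204/210 = 0.028571.
Step 4: Under H0, t = rho * sqrt((n-2)/(1-rho^2)) = 0.0572 ~ t(4).
Step 5: Two-sided p-value from the t-distribution with 4 df = 0.957155.
Step 6: alpha = 0.1. fail to reject H0.

rho = 0.0286, p = 0.957155, fail to reject H0 at alpha = 0.1.


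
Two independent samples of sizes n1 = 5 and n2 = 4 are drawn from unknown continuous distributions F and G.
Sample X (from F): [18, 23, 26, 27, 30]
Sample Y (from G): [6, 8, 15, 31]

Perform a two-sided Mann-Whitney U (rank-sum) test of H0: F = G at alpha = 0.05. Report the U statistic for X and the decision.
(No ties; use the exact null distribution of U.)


Step 1: Combine and sort all 9 observations; assign midranks.
sorted (value, group): (6,Y), (8,Y), (15,Y), (18,X), (23,X), (26,X), (27,X), (30,X), (31,Y)
ranks: 6->1, 8->2, 15->3, 18->4, 23->5, 26->6, 27->7, 30->8, 31->9
Step 2: Rank sum for X: R1 = 4 + 5 + 6 + 7 + 8 = 30.
Step 3: U_X = R1 - n1(n1+1)/2 = 30 - 5*6/2 = 30 - 15 = 15.
       U_Y = n1*n2 - U_X = 20 - 15 = 5.
Step 4: No ties, so the exact null distribution of U (based on enumerating the C(9,5) = 126 equally likely rank assignments) gives the two-sided p-value.
Step 5: p-value = 0.285714; compare to alpha = 0.05. fail to reject H0.

U_X = 15, p = 0.285714, fail to reject H0 at alpha = 0.05.


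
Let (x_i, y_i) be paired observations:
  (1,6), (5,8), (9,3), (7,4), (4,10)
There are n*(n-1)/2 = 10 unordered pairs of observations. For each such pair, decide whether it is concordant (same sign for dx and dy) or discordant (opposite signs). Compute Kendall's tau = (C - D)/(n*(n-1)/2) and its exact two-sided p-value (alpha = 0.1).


Step 1: Enumerate the 10 unordered pairs (i,j) with i<j and classify each by sign(x_j-x_i) * sign(y_j-y_i).
  (1,2):dx=+4,dy=+2->C; (1,3):dx=+8,dy=-3->D; (1,4):dx=+6,dy=-2->D; (1,5):dx=+3,dy=+4->C
  (2,3):dx=+4,dy=-5->D; (2,4):dx=+2,dy=-4->D; (2,5):dx=-1,dy=+2->D; (3,4):dx=-2,dy=+1->D
  (3,5):dx=-5,dy=+7->D; (4,5):dx=-3,dy=+6->D
Step 2: C = 2, D = 8, total pairs = 10.
Step 3: tau = (C - D)/(n(n-1)/2) = (2 - 8)/10 = -0.600000.
Step 4: Exact two-sided p-value (enumerate n! = 120 permutations of y under H0): p = 0.233333.
Step 5: alpha = 0.1. fail to reject H0.

tau_b = -0.6000 (C=2, D=8), p = 0.233333, fail to reject H0.


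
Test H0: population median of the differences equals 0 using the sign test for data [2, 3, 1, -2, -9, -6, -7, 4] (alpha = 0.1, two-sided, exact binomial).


Step 1: Discard zero differences. Original n = 8; n_eff = number of nonzero differences = 8.
Nonzero differences (with sign): +2, +3, +1, -2, -9, -6, -7, +4
Step 2: Count signs: positive = 4, negative = 4.
Step 3: Under H0: P(positive) = 0.5, so the number of positives S ~ Bin(8, 0.5).
Step 4: Two-sided exact p-value = sum of Bin(8,0.5) probabilities at or below the observed probability = 1.000000.
Step 5: alpha = 0.1. fail to reject H0.

n_eff = 8, pos = 4, neg = 4, p = 1.000000, fail to reject H0.


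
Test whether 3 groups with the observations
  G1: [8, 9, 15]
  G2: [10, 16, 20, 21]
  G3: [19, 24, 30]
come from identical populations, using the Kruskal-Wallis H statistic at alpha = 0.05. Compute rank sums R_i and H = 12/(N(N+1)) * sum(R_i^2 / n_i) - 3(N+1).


Step 1: Combine all N = 10 observations and assign midranks.
sorted (value, group, rank): (8,G1,1), (9,G1,2), (10,G2,3), (15,G1,4), (16,G2,5), (19,G3,6), (20,G2,7), (21,G2,8), (24,G3,9), (30,G3,10)
Step 2: Sum ranks within each group.
R_1 = 7 (n_1 = 3)
R_2 = 23 (n_2 = 4)
R_3 = 25 (n_3 = 3)
Step 3: H = 12/(N(N+1)) * sum(R_i^2/n_i) - 3(N+1)
     = 12/(10*11) * (7^2/3 + 23^2/4 + 25^2/3) - 3*11
     = 0.109091 * 356.917 - 33
     = 5.936364.
Step 4: No ties, so H is used without correction.
Step 5: Under H0, H ~ chi^2(2); p-value = 0.051397.
Step 6: alpha = 0.05. fail to reject H0.

H = 5.9364, df = 2, p = 0.051397, fail to reject H0.


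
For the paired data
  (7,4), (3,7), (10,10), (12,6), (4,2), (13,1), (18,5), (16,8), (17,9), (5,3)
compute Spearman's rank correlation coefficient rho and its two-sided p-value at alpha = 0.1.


Step 1: Rank x and y separately (midranks; no ties here).
rank(x): 7->4, 3->1, 10->5, 12->6, 4->2, 13->7, 18->10, 16->8, 17->9, 5->3
rank(y): 4->4, 7->7, 10->10, 6->6, 2->2, 1->1, 5->5, 8->8, 9->9, 3->3
Step 2: d_i = R_x(i) - R_y(i); compute d_i^2.
  (4-4)^2=0, (1-7)^2=36, (5-10)^2=25, (6-6)^2=0, (2-2)^2=0, (7-1)^2=36, (10-5)^2=25, (8-8)^2=0, (9-9)^2=0, (3-3)^2=0
sum(d^2) = 122.
Step 3: rho = 1 - 6*122 / (10*(10^2 - 1)) = 1 - 732/990 = 0.260606.
Step 4: Under H0, t = rho * sqrt((n-2)/(1-rho^2)) = 0.7635 ~ t(8).
Step 5: Two-sided p-value from the t-distribution with 8 df = 0.467089.
Step 6: alpha = 0.1. fail to reject H0.

rho = 0.2606, p = 0.467089, fail to reject H0 at alpha = 0.1.


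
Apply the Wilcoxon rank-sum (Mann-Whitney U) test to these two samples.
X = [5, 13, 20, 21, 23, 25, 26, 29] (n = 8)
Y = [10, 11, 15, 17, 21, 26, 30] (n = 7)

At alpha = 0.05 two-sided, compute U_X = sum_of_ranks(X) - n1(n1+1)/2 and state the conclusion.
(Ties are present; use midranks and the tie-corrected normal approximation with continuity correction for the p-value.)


Step 1: Combine and sort all 15 observations; assign midranks.
sorted (value, group): (5,X), (10,Y), (11,Y), (13,X), (15,Y), (17,Y), (20,X), (21,X), (21,Y), (23,X), (25,X), (26,X), (26,Y), (29,X), (30,Y)
ranks: 5->1, 10->2, 11->3, 13->4, 15->5, 17->6, 20->7, 21->8.5, 21->8.5, 23->10, 25->11, 26->12.5, 26->12.5, 29->14, 30->15
Step 2: Rank sum for X: R1 = 1 + 4 + 7 + 8.5 + 10 + 11 + 12.5 + 14 = 68.
Step 3: U_X = R1 - n1(n1+1)/2 = 68 - 8*9/2 = 68 - 36 = 32.
       U_Y = n1*n2 - U_X = 56 - 32 = 24.
Step 4: Ties are present, so use the tie-corrected normal approximation (with continuity correction) for the p-value.
Step 5: p-value = 0.684910; compare to alpha = 0.05. fail to reject H0.

U_X = 32, p = 0.684910, fail to reject H0 at alpha = 0.05.


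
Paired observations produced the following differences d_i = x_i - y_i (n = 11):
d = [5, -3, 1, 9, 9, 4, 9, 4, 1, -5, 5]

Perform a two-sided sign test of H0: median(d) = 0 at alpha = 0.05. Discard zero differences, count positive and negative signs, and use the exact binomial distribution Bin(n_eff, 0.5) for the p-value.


Step 1: Discard zero differences. Original n = 11; n_eff = number of nonzero differences = 11.
Nonzero differences (with sign): +5, -3, +1, +9, +9, +4, +9, +4, +1, -5, +5
Step 2: Count signs: positive = 9, negative = 2.
Step 3: Under H0: P(positive) = 0.5, so the number of positives S ~ Bin(11, 0.5).
Step 4: Two-sided exact p-value = sum of Bin(11,0.5) probabilities at or below the observed probability = 0.065430.
Step 5: alpha = 0.05. fail to reject H0.

n_eff = 11, pos = 9, neg = 2, p = 0.065430, fail to reject H0.


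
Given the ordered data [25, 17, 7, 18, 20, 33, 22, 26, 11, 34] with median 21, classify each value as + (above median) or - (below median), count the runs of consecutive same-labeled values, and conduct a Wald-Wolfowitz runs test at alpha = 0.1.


Step 1: Compute median = 21; label A = above, B = below.
Labels in order: ABBBBAAABA  (n_A = 5, n_B = 5)
Step 2: Count runs R = 5.
Step 3: Under H0 (random ordering), E[R] = 2*n_A*n_B/(n_A+n_B) + 1 = 2*5*5/10 + 1 = 6.0000.
        Var[R] = 2*n_A*n_B*(2*n_A*n_B - n_A - n_B) / ((n_A+n_B)^2 * (n_A+n_B-1)) = 2000/900 = 2.2222.
        SD[R] = 1.4907.
Step 4: Continuity-corrected z = (R + 0.5 - E[R]) / SD[R] = (5 + 0.5 - 6.0000) / 1.4907 = -0.3354.
Step 5: Two-sided p-value via normal approximation = 2*(1 - Phi(|z|)) = 0.737316.
Step 6: alpha = 0.1. fail to reject H0.

R = 5, z = -0.3354, p = 0.737316, fail to reject H0.


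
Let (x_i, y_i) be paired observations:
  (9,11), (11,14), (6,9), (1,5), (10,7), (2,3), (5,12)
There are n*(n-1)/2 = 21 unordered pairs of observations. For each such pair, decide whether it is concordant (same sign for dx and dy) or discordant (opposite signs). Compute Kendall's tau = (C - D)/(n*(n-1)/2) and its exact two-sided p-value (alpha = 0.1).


Step 1: Enumerate the 21 unordered pairs (i,j) with i<j and classify each by sign(x_j-x_i) * sign(y_j-y_i).
  (1,2):dx=+2,dy=+3->C; (1,3):dx=-3,dy=-2->C; (1,4):dx=-8,dy=-6->C; (1,5):dx=+1,dy=-4->D
  (1,6):dx=-7,dy=-8->C; (1,7):dx=-4,dy=+1->D; (2,3):dx=-5,dy=-5->C; (2,4):dx=-10,dy=-9->C
  (2,5):dx=-1,dy=-7->C; (2,6):dx=-9,dy=-11->C; (2,7):dx=-6,dy=-2->C; (3,4):dx=-5,dy=-4->C
  (3,5):dx=+4,dy=-2->D; (3,6):dx=-4,dy=-6->C; (3,7):dx=-1,dy=+3->D; (4,5):dx=+9,dy=+2->C
  (4,6):dx=+1,dy=-2->D; (4,7):dx=+4,dy=+7->C; (5,6):dx=-8,dy=-4->C; (5,7):dx=-5,dy=+5->D
  (6,7):dx=+3,dy=+9->C
Step 2: C = 15, D = 6, total pairs = 21.
Step 3: tau = (C - D)/(n(n-1)/2) = (15 - 6)/21 = 0.428571.
Step 4: Exact two-sided p-value (enumerate n! = 5040 permutations of y under H0): p = 0.238889.
Step 5: alpha = 0.1. fail to reject H0.

tau_b = 0.4286 (C=15, D=6), p = 0.238889, fail to reject H0.


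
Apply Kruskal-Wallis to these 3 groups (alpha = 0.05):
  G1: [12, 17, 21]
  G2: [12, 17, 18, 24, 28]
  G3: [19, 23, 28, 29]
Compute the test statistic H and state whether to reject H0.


Step 1: Combine all N = 12 observations and assign midranks.
sorted (value, group, rank): (12,G1,1.5), (12,G2,1.5), (17,G1,3.5), (17,G2,3.5), (18,G2,5), (19,G3,6), (21,G1,7), (23,G3,8), (24,G2,9), (28,G2,10.5), (28,G3,10.5), (29,G3,12)
Step 2: Sum ranks within each group.
R_1 = 12 (n_1 = 3)
R_2 = 29.5 (n_2 = 5)
R_3 = 36.5 (n_3 = 4)
Step 3: H = 12/(N(N+1)) * sum(R_i^2/n_i) - 3(N+1)
     = 12/(12*13) * (12^2/3 + 29.5^2/5 + 36.5^2/4) - 3*13
     = 0.076923 * 555.112 - 39
     = 3.700962.
Step 4: Ties present; correction factor C = 1 - 18/(12^3 - 12) = 0.989510. Corrected H = 3.700962 / 0.989510 = 3.740194.
Step 5: Under H0, H ~ chi^2(2); p-value = 0.154109.
Step 6: alpha = 0.05. fail to reject H0.

H = 3.7402, df = 2, p = 0.154109, fail to reject H0.


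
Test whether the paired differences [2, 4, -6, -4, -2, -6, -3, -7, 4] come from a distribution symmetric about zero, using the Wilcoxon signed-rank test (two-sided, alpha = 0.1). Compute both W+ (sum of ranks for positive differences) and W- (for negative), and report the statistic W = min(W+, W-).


Step 1: Drop any zero differences (none here) and take |d_i|.
|d| = [2, 4, 6, 4, 2, 6, 3, 7, 4]
Step 2: Midrank |d_i| (ties get averaged ranks).
ranks: |2|->1.5, |4|->5, |6|->7.5, |4|->5, |2|->1.5, |6|->7.5, |3|->3, |7|->9, |4|->5
Step 3: Attach original signs; sum ranks with positive sign and with negative sign.
W+ = 1.5 + 5 + 5 = 11.5
W- = 7.5 + 5 + 1.5 + 7.5 + 3 + 9 = 33.5
(Check: W+ + W- = 45 should equal n(n+1)/2 = 45.)
Step 4: Test statistic W = min(W+, W-) = 11.5.
Step 5: Ties in |d|, so use the tie-corrected normal approximation.
        E[W] = n(n+1)/4 = 9*10/4 = 22.5.
        Tie groups: |d|=2 (t=2), |d|=4 (t=3), |d|=6 (t=2); sum(t^3 - t) = 36.
        Var[W] = n(n+1)(2n+1)/24 - sum(t^3-t)/48 = 1710/24 - 36/48 = 70.5.
        z = (W - E[W]) / sqrt(Var[W]) = (11.5 - 22.5) / 8.3964 = -1.3101.
        Two-sided p = 2*Phi(z) = 0.190168.
Step 6: alpha = 0.1. fail to reject H0.

W+ = 11.5, W- = 33.5, W = min = 11.5, p = 0.190168, fail to reject H0.


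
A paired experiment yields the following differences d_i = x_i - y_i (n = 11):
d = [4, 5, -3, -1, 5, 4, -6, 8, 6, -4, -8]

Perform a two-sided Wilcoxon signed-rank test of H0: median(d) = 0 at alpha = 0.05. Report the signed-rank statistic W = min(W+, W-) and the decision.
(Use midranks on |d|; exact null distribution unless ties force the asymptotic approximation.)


Step 1: Drop any zero differences (none here) and take |d_i|.
|d| = [4, 5, 3, 1, 5, 4, 6, 8, 6, 4, 8]
Step 2: Midrank |d_i| (ties get averaged ranks).
ranks: |4|->4, |5|->6.5, |3|->2, |1|->1, |5|->6.5, |4|->4, |6|->8.5, |8|->10.5, |6|->8.5, |4|->4, |8|->10.5
Step 3: Attach original signs; sum ranks with positive sign and with negative sign.
W+ = 4 + 6.5 + 6.5 + 4 + 10.5 + 8.5 = 40
W- = 2 + 1 + 8.5 + 4 + 10.5 = 26
(Check: W+ + W- = 66 should equal n(n+1)/2 = 66.)
Step 4: Test statistic W = min(W+, W-) = 26.
Step 5: Ties in |d|, so use the tie-corrected normal approximation.
        E[W] = n(n+1)/4 = 11*12/4 = 33.
        Tie groups: |d|=4 (t=3), |d|=5 (t=2), |d|=6 (t=2), |d|=8 (t=2); sum(t^3 - t) = 42.
        Var[W] = n(n+1)(2n+1)/24 - sum(t^3-t)/48 = 3036/24 - 42/48 = 125.625.
        z = (W - E[W]) / sqrt(Var[W]) = (26 - 33) / 11.2083 = -0.6245.
        Two-sided p = 2*Phi(z) = 0.532273.
Step 6: alpha = 0.05. fail to reject H0.

W+ = 40, W- = 26, W = min = 26, p = 0.532273, fail to reject H0.


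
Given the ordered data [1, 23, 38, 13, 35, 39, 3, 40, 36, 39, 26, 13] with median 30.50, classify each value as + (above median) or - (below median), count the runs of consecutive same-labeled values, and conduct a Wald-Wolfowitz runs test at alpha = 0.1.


Step 1: Compute median = 30.50; label A = above, B = below.
Labels in order: BBABAABAAABB  (n_A = 6, n_B = 6)
Step 2: Count runs R = 7.
Step 3: Under H0 (random ordering), E[R] = 2*n_A*n_B/(n_A+n_B) + 1 = 2*6*6/12 + 1 = 7.0000.
        Var[R] = 2*n_A*n_B*(2*n_A*n_B - n_A - n_B) / ((n_A+n_B)^2 * (n_A+n_B-1)) = 4320/1584 = 2.7273.
        SD[R] = 1.6514.
Step 4: R = E[R], so z = 0 with no continuity correction.
Step 5: Two-sided p-value via normal approximation = 2*(1 - Phi(|z|)) = 1.000000.
Step 6: alpha = 0.1. fail to reject H0.

R = 7, z = 0.0000, p = 1.000000, fail to reject H0.


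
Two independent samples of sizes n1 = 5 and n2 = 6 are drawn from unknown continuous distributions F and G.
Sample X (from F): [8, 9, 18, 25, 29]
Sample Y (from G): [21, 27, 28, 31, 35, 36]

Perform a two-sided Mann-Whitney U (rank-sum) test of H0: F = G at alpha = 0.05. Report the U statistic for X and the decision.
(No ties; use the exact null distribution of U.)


Step 1: Combine and sort all 11 observations; assign midranks.
sorted (value, group): (8,X), (9,X), (18,X), (21,Y), (25,X), (27,Y), (28,Y), (29,X), (31,Y), (35,Y), (36,Y)
ranks: 8->1, 9->2, 18->3, 21->4, 25->5, 27->6, 28->7, 29->8, 31->9, 35->10, 36->11
Step 2: Rank sum for X: R1 = 1 + 2 + 3 + 5 + 8 = 19.
Step 3: U_X = R1 - n1(n1+1)/2 = 19 - 5*6/2 = 19 - 15 = 4.
       U_Y = n1*n2 - U_X = 30 - 4 = 26.
Step 4: No ties, so the exact null distribution of U (based on enumerating the C(11,5) = 462 equally likely rank assignments) gives the two-sided p-value.
Step 5: p-value = 0.051948; compare to alpha = 0.05. fail to reject H0.

U_X = 4, p = 0.051948, fail to reject H0 at alpha = 0.05.


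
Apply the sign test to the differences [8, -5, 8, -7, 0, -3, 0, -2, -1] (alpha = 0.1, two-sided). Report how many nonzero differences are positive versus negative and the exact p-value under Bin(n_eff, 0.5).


Step 1: Discard zero differences. Original n = 9; n_eff = number of nonzero differences = 7.
Nonzero differences (with sign): +8, -5, +8, -7, -3, -2, -1
Step 2: Count signs: positive = 2, negative = 5.
Step 3: Under H0: P(positive) = 0.5, so the number of positives S ~ Bin(7, 0.5).
Step 4: Two-sided exact p-value = sum of Bin(7,0.5) probabilities at or below the observed probability = 0.453125.
Step 5: alpha = 0.1. fail to reject H0.

n_eff = 7, pos = 2, neg = 5, p = 0.453125, fail to reject H0.


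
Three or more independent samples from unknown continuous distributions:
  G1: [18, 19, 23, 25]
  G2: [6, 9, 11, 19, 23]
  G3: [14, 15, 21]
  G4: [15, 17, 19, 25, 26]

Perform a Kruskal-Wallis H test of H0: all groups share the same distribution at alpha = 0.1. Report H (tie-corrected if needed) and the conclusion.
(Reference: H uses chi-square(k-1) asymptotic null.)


Step 1: Combine all N = 17 observations and assign midranks.
sorted (value, group, rank): (6,G2,1), (9,G2,2), (11,G2,3), (14,G3,4), (15,G3,5.5), (15,G4,5.5), (17,G4,7), (18,G1,8), (19,G1,10), (19,G2,10), (19,G4,10), (21,G3,12), (23,G1,13.5), (23,G2,13.5), (25,G1,15.5), (25,G4,15.5), (26,G4,17)
Step 2: Sum ranks within each group.
R_1 = 47 (n_1 = 4)
R_2 = 29.5 (n_2 = 5)
R_3 = 21.5 (n_3 = 3)
R_4 = 55 (n_4 = 5)
Step 3: H = 12/(N(N+1)) * sum(R_i^2/n_i) - 3(N+1)
     = 12/(17*18) * (47^2/4 + 29.5^2/5 + 21.5^2/3 + 55^2/5) - 3*18
     = 0.039216 * 1485.38 - 54
     = 4.250327.
Step 4: Ties present; correction factor C = 1 - 42/(17^3 - 17) = 0.991422. Corrected H = 4.250327 / 0.991422 = 4.287103.
Step 5: Under H0, H ~ chi^2(3); p-value = 0.232085.
Step 6: alpha = 0.1. fail to reject H0.

H = 4.2871, df = 3, p = 0.232085, fail to reject H0.


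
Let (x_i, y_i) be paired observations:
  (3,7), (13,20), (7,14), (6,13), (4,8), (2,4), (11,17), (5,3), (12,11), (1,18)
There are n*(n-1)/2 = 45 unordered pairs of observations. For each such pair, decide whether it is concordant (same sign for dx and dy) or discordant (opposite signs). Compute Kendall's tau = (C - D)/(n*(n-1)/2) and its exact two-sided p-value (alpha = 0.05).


Step 1: Enumerate the 45 unordered pairs (i,j) with i<j and classify each by sign(x_j-x_i) * sign(y_j-y_i).
  (1,2):dx=+10,dy=+13->C; (1,3):dx=+4,dy=+7->C; (1,4):dx=+3,dy=+6->C; (1,5):dx=+1,dy=+1->C
  (1,6):dx=-1,dy=-3->C; (1,7):dx=+8,dy=+10->C; (1,8):dx=+2,dy=-4->D; (1,9):dx=+9,dy=+4->C
  (1,10):dx=-2,dy=+11->D; (2,3):dx=-6,dy=-6->C; (2,4):dx=-7,dy=-7->C; (2,5):dx=-9,dy=-12->C
  (2,6):dx=-11,dy=-16->C; (2,7):dx=-2,dy=-3->C; (2,8):dx=-8,dy=-17->C; (2,9):dx=-1,dy=-9->C
  (2,10):dx=-12,dy=-2->C; (3,4):dx=-1,dy=-1->C; (3,5):dx=-3,dy=-6->C; (3,6):dx=-5,dy=-10->C
  (3,7):dx=+4,dy=+3->C; (3,8):dx=-2,dy=-11->C; (3,9):dx=+5,dy=-3->D; (3,10):dx=-6,dy=+4->D
  (4,5):dx=-2,dy=-5->C; (4,6):dx=-4,dy=-9->C; (4,7):dx=+5,dy=+4->C; (4,8):dx=-1,dy=-10->C
  (4,9):dx=+6,dy=-2->D; (4,10):dx=-5,dy=+5->D; (5,6):dx=-2,dy=-4->C; (5,7):dx=+7,dy=+9->C
  (5,8):dx=+1,dy=-5->D; (5,9):dx=+8,dy=+3->C; (5,10):dx=-3,dy=+10->D; (6,7):dx=+9,dy=+13->C
  (6,8):dx=+3,dy=-1->D; (6,9):dx=+10,dy=+7->C; (6,10):dx=-1,dy=+14->D; (7,8):dx=-6,dy=-14->C
  (7,9):dx=+1,dy=-6->D; (7,10):dx=-10,dy=+1->D; (8,9):dx=+7,dy=+8->C; (8,10):dx=-4,dy=+15->D
  (9,10):dx=-11,dy=+7->D
Step 2: C = 31, D = 14, total pairs = 45.
Step 3: tau = (C - D)/(n(n-1)/2) = (31 - 14)/45 = 0.377778.
Step 4: Exact two-sided p-value (enumerate n! = 3628800 permutations of y under H0): p = 0.155742.
Step 5: alpha = 0.05. fail to reject H0.

tau_b = 0.3778 (C=31, D=14), p = 0.155742, fail to reject H0.


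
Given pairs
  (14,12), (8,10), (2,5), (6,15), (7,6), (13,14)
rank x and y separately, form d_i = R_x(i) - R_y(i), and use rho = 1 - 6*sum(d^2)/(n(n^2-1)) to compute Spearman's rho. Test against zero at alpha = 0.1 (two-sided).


Step 1: Rank x and y separately (midranks; no ties here).
rank(x): 14->6, 8->4, 2->1, 6->2, 7->3, 13->5
rank(y): 12->4, 10->3, 5->1, 15->6, 6->2, 14->5
Step 2: d_i = R_x(i) - R_y(i); compute d_i^2.
  (6-4)^2=4, (4-3)^2=1, (1-1)^2=0, (2-6)^2=16, (3-2)^2=1, (5-5)^2=0
sum(d^2) = 22.
Step 3: rho = 1 - 6*22 / (6*(6^2 - 1)) = 1 - 132/210 = 0.371429.
Step 4: Under H0, t = rho * sqrt((n-2)/(1-rho^2)) = 0.8001 ~ t(4).
Step 5: Two-sided p-value from the t-distribution with 4 df = 0.468478.
Step 6: alpha = 0.1. fail to reject H0.

rho = 0.3714, p = 0.468478, fail to reject H0 at alpha = 0.1.


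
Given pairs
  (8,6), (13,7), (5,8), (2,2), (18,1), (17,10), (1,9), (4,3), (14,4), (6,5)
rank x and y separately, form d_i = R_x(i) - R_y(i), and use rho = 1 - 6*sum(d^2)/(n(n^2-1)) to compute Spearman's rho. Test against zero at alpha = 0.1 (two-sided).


Step 1: Rank x and y separately (midranks; no ties here).
rank(x): 8->6, 13->7, 5->4, 2->2, 18->10, 17->9, 1->1, 4->3, 14->8, 6->5
rank(y): 6->6, 7->7, 8->8, 2->2, 1->1, 10->10, 9->9, 3->3, 4->4, 5->5
Step 2: d_i = R_x(i) - R_y(i); compute d_i^2.
  (6-6)^2=0, (7-7)^2=0, (4-8)^2=16, (2-2)^2=0, (10-1)^2=81, (9-10)^2=1, (1-9)^2=64, (3-3)^2=0, (8-4)^2=16, (5-5)^2=0
sum(d^2) = 178.
Step 3: rho = 1 - 6*178 / (10*(10^2 - 1)) = 1 - 1068/990 = -0.078788.
Step 4: Under H0, t = rho * sqrt((n-2)/(1-rho^2)) = -0.2235 ~ t(8).
Step 5: Two-sided p-value from the t-distribution with 8 df = 0.828717.
Step 6: alpha = 0.1. fail to reject H0.

rho = -0.0788, p = 0.828717, fail to reject H0 at alpha = 0.1.


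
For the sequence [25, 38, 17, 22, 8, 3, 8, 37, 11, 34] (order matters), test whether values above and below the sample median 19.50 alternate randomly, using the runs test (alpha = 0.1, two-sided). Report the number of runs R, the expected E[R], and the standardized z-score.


Step 1: Compute median = 19.50; label A = above, B = below.
Labels in order: AABABBBABA  (n_A = 5, n_B = 5)
Step 2: Count runs R = 7.
Step 3: Under H0 (random ordering), E[R] = 2*n_A*n_B/(n_A+n_B) + 1 = 2*5*5/10 + 1 = 6.0000.
        Var[R] = 2*n_A*n_B*(2*n_A*n_B - n_A - n_B) / ((n_A+n_B)^2 * (n_A+n_B-1)) = 2000/900 = 2.2222.
        SD[R] = 1.4907.
Step 4: Continuity-corrected z = (R - 0.5 - E[R]) / SD[R] = (7 - 0.5 - 6.0000) / 1.4907 = 0.3354.
Step 5: Two-sided p-value via normal approximation = 2*(1 - Phi(|z|)) = 0.737316.
Step 6: alpha = 0.1. fail to reject H0.

R = 7, z = 0.3354, p = 0.737316, fail to reject H0.


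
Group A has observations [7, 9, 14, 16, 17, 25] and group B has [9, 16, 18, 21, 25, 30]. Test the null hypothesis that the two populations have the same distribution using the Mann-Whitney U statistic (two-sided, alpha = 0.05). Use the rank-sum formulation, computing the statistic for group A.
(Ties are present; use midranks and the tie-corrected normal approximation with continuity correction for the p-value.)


Step 1: Combine and sort all 12 observations; assign midranks.
sorted (value, group): (7,X), (9,X), (9,Y), (14,X), (16,X), (16,Y), (17,X), (18,Y), (21,Y), (25,X), (25,Y), (30,Y)
ranks: 7->1, 9->2.5, 9->2.5, 14->4, 16->5.5, 16->5.5, 17->7, 18->8, 21->9, 25->10.5, 25->10.5, 30->12
Step 2: Rank sum for X: R1 = 1 + 2.5 + 4 + 5.5 + 7 + 10.5 = 30.5.
Step 3: U_X = R1 - n1(n1+1)/2 = 30.5 - 6*7/2 = 30.5 - 21 = 9.5.
       U_Y = n1*n2 - U_X = 36 - 9.5 = 26.5.
Step 4: Ties are present, so use the tie-corrected normal approximation (with continuity correction) for the p-value.
Step 5: p-value = 0.197817; compare to alpha = 0.05. fail to reject H0.

U_X = 9.5, p = 0.197817, fail to reject H0 at alpha = 0.05.


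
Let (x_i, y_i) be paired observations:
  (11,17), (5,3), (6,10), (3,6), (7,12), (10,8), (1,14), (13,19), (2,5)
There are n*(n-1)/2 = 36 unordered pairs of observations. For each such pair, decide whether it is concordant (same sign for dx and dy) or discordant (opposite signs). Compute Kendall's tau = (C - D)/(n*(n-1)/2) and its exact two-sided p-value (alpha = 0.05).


Step 1: Enumerate the 36 unordered pairs (i,j) with i<j and classify each by sign(x_j-x_i) * sign(y_j-y_i).
  (1,2):dx=-6,dy=-14->C; (1,3):dx=-5,dy=-7->C; (1,4):dx=-8,dy=-11->C; (1,5):dx=-4,dy=-5->C
  (1,6):dx=-1,dy=-9->C; (1,7):dx=-10,dy=-3->C; (1,8):dx=+2,dy=+2->C; (1,9):dx=-9,dy=-12->C
  (2,3):dx=+1,dy=+7->C; (2,4):dx=-2,dy=+3->D; (2,5):dx=+2,dy=+9->C; (2,6):dx=+5,dy=+5->C
  (2,7):dx=-4,dy=+11->D; (2,8):dx=+8,dy=+16->C; (2,9):dx=-3,dy=+2->D; (3,4):dx=-3,dy=-4->C
  (3,5):dx=+1,dy=+2->C; (3,6):dx=+4,dy=-2->D; (3,7):dx=-5,dy=+4->D; (3,8):dx=+7,dy=+9->C
  (3,9):dx=-4,dy=-5->C; (4,5):dx=+4,dy=+6->C; (4,6):dx=+7,dy=+2->C; (4,7):dx=-2,dy=+8->D
  (4,8):dx=+10,dy=+13->C; (4,9):dx=-1,dy=-1->C; (5,6):dx=+3,dy=-4->D; (5,7):dx=-6,dy=+2->D
  (5,8):dx=+6,dy=+7->C; (5,9):dx=-5,dy=-7->C; (6,7):dx=-9,dy=+6->D; (6,8):dx=+3,dy=+11->C
  (6,9):dx=-8,dy=-3->C; (7,8):dx=+12,dy=+5->C; (7,9):dx=+1,dy=-9->D; (8,9):dx=-11,dy=-14->C
Step 2: C = 26, D = 10, total pairs = 36.
Step 3: tau = (C - D)/(n(n-1)/2) = (26 - 10)/36 = 0.444444.
Step 4: Exact two-sided p-value (enumerate n! = 362880 permutations of y under H0): p = 0.119439.
Step 5: alpha = 0.05. fail to reject H0.

tau_b = 0.4444 (C=26, D=10), p = 0.119439, fail to reject H0.


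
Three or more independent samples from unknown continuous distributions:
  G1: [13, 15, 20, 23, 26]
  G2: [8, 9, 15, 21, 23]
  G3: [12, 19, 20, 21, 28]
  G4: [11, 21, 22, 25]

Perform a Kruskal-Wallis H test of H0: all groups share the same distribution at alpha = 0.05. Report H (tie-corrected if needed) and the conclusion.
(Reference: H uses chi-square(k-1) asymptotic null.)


Step 1: Combine all N = 19 observations and assign midranks.
sorted (value, group, rank): (8,G2,1), (9,G2,2), (11,G4,3), (12,G3,4), (13,G1,5), (15,G1,6.5), (15,G2,6.5), (19,G3,8), (20,G1,9.5), (20,G3,9.5), (21,G2,12), (21,G3,12), (21,G4,12), (22,G4,14), (23,G1,15.5), (23,G2,15.5), (25,G4,17), (26,G1,18), (28,G3,19)
Step 2: Sum ranks within each group.
R_1 = 54.5 (n_1 = 5)
R_2 = 37 (n_2 = 5)
R_3 = 52.5 (n_3 = 5)
R_4 = 46 (n_4 = 4)
Step 3: H = 12/(N(N+1)) * sum(R_i^2/n_i) - 3(N+1)
     = 12/(19*20) * (54.5^2/5 + 37^2/5 + 52.5^2/5 + 46^2/4) - 3*20
     = 0.031579 * 1948.1 - 60
     = 1.518947.
Step 4: Ties present; correction factor C = 1 - 42/(19^3 - 19) = 0.993860. Corrected H = 1.518947 / 0.993860 = 1.528332.
Step 5: Under H0, H ~ chi^2(3); p-value = 0.675747.
Step 6: alpha = 0.05. fail to reject H0.

H = 1.5283, df = 3, p = 0.675747, fail to reject H0.


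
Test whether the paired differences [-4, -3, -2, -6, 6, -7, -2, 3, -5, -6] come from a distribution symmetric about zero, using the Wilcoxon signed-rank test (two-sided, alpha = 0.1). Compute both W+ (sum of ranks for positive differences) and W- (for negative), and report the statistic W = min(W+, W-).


Step 1: Drop any zero differences (none here) and take |d_i|.
|d| = [4, 3, 2, 6, 6, 7, 2, 3, 5, 6]
Step 2: Midrank |d_i| (ties get averaged ranks).
ranks: |4|->5, |3|->3.5, |2|->1.5, |6|->8, |6|->8, |7|->10, |2|->1.5, |3|->3.5, |5|->6, |6|->8
Step 3: Attach original signs; sum ranks with positive sign and with negative sign.
W+ = 8 + 3.5 = 11.5
W- = 5 + 3.5 + 1.5 + 8 + 10 + 1.5 + 6 + 8 = 43.5
(Check: W+ + W- = 55 should equal n(n+1)/2 = 55.)
Step 4: Test statistic W = min(W+, W-) = 11.5.
Step 5: Ties in |d|, so use the tie-corrected normal approximation.
        E[W] = n(n+1)/4 = 10*11/4 = 27.5.
        Tie groups: |d|=2 (t=2), |d|=3 (t=2), |d|=6 (t=3); sum(t^3 - t) = 36.
        Var[W] = n(n+1)(2n+1)/24 - sum(t^3-t)/48 = 2310/24 - 36/48 = 95.5.
        z = (W - E[W]) / sqrt(Var[W]) = (11.5 - 27.5) / 9.7724 = -1.6373.
        Two-sided p = 2*Phi(z) = 0.101576.
Step 6: alpha = 0.1. fail to reject H0.

W+ = 11.5, W- = 43.5, W = min = 11.5, p = 0.101576, fail to reject H0.


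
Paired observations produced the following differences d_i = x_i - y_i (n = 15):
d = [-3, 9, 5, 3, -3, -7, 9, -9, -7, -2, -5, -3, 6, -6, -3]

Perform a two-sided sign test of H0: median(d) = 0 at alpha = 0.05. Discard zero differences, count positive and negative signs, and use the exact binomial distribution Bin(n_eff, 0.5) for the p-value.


Step 1: Discard zero differences. Original n = 15; n_eff = number of nonzero differences = 15.
Nonzero differences (with sign): -3, +9, +5, +3, -3, -7, +9, -9, -7, -2, -5, -3, +6, -6, -3
Step 2: Count signs: positive = 5, negative = 10.
Step 3: Under H0: P(positive) = 0.5, so the number of positives S ~ Bin(15, 0.5).
Step 4: Two-sided exact p-value = sum of Bin(15,0.5) probabilities at or below the observed probability = 0.301758.
Step 5: alpha = 0.05. fail to reject H0.

n_eff = 15, pos = 5, neg = 10, p = 0.301758, fail to reject H0.


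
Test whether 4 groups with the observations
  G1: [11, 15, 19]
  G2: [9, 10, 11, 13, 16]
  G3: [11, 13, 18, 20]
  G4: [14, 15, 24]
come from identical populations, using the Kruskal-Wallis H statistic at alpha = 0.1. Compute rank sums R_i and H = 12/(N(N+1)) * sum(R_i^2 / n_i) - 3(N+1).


Step 1: Combine all N = 15 observations and assign midranks.
sorted (value, group, rank): (9,G2,1), (10,G2,2), (11,G1,4), (11,G2,4), (11,G3,4), (13,G2,6.5), (13,G3,6.5), (14,G4,8), (15,G1,9.5), (15,G4,9.5), (16,G2,11), (18,G3,12), (19,G1,13), (20,G3,14), (24,G4,15)
Step 2: Sum ranks within each group.
R_1 = 26.5 (n_1 = 3)
R_2 = 24.5 (n_2 = 5)
R_3 = 36.5 (n_3 = 4)
R_4 = 32.5 (n_4 = 3)
Step 3: H = 12/(N(N+1)) * sum(R_i^2/n_i) - 3(N+1)
     = 12/(15*16) * (26.5^2/3 + 24.5^2/5 + 36.5^2/4 + 32.5^2/3) - 3*16
     = 0.050000 * 1039.28 - 48
     = 3.963958.
Step 4: Ties present; correction factor C = 1 - 36/(15^3 - 15) = 0.989286. Corrected H = 3.963958 / 0.989286 = 4.006889.
Step 5: Under H0, H ~ chi^2(3); p-value = 0.260721.
Step 6: alpha = 0.1. fail to reject H0.

H = 4.0069, df = 3, p = 0.260721, fail to reject H0.


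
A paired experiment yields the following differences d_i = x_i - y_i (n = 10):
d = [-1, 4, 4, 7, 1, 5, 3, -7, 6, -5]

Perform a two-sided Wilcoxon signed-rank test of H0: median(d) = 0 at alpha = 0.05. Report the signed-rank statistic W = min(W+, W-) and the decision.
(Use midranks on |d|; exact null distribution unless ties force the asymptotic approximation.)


Step 1: Drop any zero differences (none here) and take |d_i|.
|d| = [1, 4, 4, 7, 1, 5, 3, 7, 6, 5]
Step 2: Midrank |d_i| (ties get averaged ranks).
ranks: |1|->1.5, |4|->4.5, |4|->4.5, |7|->9.5, |1|->1.5, |5|->6.5, |3|->3, |7|->9.5, |6|->8, |5|->6.5
Step 3: Attach original signs; sum ranks with positive sign and with negative sign.
W+ = 4.5 + 4.5 + 9.5 + 1.5 + 6.5 + 3 + 8 = 37.5
W- = 1.5 + 9.5 + 6.5 = 17.5
(Check: W+ + W- = 55 should equal n(n+1)/2 = 55.)
Step 4: Test statistic W = min(W+, W-) = 17.5.
Step 5: Ties in |d|, so use the tie-corrected normal approximation.
        E[W] = n(n+1)/4 = 10*11/4 = 27.5.
        Tie groups: |d|=1 (t=2), |d|=4 (t=2), |d|=5 (t=2), |d|=7 (t=2); sum(t^3 - t) = 24.
        Var[W] = n(n+1)(2n+1)/24 - sum(t^3-t)/48 = 2310/24 - 24/48 = 95.75.
        z = (W - E[W]) / sqrt(Var[W]) = (17.5 - 27.5) / 9.7852 = -1.0220.
        Two-sided p = 2*Phi(z) = 0.306803.
Step 6: alpha = 0.05. fail to reject H0.

W+ = 37.5, W- = 17.5, W = min = 17.5, p = 0.306803, fail to reject H0.


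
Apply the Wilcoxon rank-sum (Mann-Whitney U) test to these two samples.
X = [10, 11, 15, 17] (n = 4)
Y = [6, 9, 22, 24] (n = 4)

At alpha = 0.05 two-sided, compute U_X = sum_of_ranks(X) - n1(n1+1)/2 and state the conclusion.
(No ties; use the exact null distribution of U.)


Step 1: Combine and sort all 8 observations; assign midranks.
sorted (value, group): (6,Y), (9,Y), (10,X), (11,X), (15,X), (17,X), (22,Y), (24,Y)
ranks: 6->1, 9->2, 10->3, 11->4, 15->5, 17->6, 22->7, 24->8
Step 2: Rank sum for X: R1 = 3 + 4 + 5 + 6 = 18.
Step 3: U_X = R1 - n1(n1+1)/2 = 18 - 4*5/2 = 18 - 10 = 8.
       U_Y = n1*n2 - U_X = 16 - 8 = 8.
Step 4: No ties, so the exact null distribution of U (based on enumerating the C(8,4) = 70 equally likely rank assignments) gives the two-sided p-value.
Step 5: p-value = 1.000000; compare to alpha = 0.05. fail to reject H0.

U_X = 8, p = 1.000000, fail to reject H0 at alpha = 0.05.


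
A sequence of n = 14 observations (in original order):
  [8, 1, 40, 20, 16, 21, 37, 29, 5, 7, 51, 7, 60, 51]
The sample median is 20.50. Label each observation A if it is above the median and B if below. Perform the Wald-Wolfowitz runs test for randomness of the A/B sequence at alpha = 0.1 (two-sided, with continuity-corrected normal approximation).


Step 1: Compute median = 20.50; label A = above, B = below.
Labels in order: BBABBAAABBABAA  (n_A = 7, n_B = 7)
Step 2: Count runs R = 8.
Step 3: Under H0 (random ordering), E[R] = 2*n_A*n_B/(n_A+n_B) + 1 = 2*7*7/14 + 1 = 8.0000.
        Var[R] = 2*n_A*n_B*(2*n_A*n_B - n_A - n_B) / ((n_A+n_B)^2 * (n_A+n_B-1)) = 8232/2548 = 3.2308.
        SD[R] = 1.7974.
Step 4: R = E[R], so z = 0 with no continuity correction.
Step 5: Two-sided p-value via normal approximation = 2*(1 - Phi(|z|)) = 1.000000.
Step 6: alpha = 0.1. fail to reject H0.

R = 8, z = 0.0000, p = 1.000000, fail to reject H0.
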